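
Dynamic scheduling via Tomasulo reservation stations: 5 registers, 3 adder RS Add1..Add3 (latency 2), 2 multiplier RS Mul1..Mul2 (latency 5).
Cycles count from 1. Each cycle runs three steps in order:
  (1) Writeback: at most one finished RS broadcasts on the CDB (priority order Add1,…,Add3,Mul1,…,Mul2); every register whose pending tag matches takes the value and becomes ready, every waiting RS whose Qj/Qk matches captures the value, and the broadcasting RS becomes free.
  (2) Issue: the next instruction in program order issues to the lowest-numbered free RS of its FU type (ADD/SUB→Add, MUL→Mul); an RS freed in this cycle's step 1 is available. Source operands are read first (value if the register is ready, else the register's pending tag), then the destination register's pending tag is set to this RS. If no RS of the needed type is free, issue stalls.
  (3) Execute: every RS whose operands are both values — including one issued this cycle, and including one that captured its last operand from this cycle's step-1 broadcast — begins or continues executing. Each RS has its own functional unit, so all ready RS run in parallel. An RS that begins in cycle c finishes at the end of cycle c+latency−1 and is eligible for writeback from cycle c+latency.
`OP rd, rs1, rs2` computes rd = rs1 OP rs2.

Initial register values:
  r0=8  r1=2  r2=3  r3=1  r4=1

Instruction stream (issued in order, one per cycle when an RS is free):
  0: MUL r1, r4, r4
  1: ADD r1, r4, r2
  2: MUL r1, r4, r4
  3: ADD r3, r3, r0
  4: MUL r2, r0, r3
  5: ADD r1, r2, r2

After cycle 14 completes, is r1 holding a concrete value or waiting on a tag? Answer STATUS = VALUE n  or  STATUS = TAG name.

STATUS = VALUE 144

  c1: issue MUL r1<-Mul1  regs: r0:8,r1:Mul1,r2:3,r3:1,r4:1
  c2: issue ADD r1<-Add1  regs: r0:8,r1:Add1,r2:3,r3:1,r4:1
  c3: issue MUL r1<-Mul2  regs: r0:8,r1:Mul2,r2:3,r3:1,r4:1
  c4: CDB Add1=4; issue ADD r3<-Add1  regs: r0:8,r1:Mul2,r2:3,r3:Add1,r4:1
  c5: stall  regs: r0:8,r1:Mul2,r2:3,r3:Add1,r4:1
  c6: CDB Add1=9; stall  regs: r0:8,r1:Mul2,r2:3,r3:9,r4:1
  c7: CDB Mul1=1; issue MUL r2<-Mul1  regs: r0:8,r1:Mul2,r2:Mul1,r3:9,r4:1
  c8: CDB Mul2=1; issue ADD r1<-Add1  regs: r0:8,r1:Add1,r2:Mul1,r3:9,r4:1
  c9: -  regs: r0:8,r1:Add1,r2:Mul1,r3:9,r4:1
  c10: -  regs: r0:8,r1:Add1,r2:Mul1,r3:9,r4:1
  c11: -  regs: r0:8,r1:Add1,r2:Mul1,r3:9,r4:1
  c12: CDB Mul1=72  regs: r0:8,r1:Add1,r2:72,r3:9,r4:1
  c13: -  regs: r0:8,r1:Add1,r2:72,r3:9,r4:1
  c14: CDB Add1=144  regs: r0:8,r1:144,r2:72,r3:9,r4:1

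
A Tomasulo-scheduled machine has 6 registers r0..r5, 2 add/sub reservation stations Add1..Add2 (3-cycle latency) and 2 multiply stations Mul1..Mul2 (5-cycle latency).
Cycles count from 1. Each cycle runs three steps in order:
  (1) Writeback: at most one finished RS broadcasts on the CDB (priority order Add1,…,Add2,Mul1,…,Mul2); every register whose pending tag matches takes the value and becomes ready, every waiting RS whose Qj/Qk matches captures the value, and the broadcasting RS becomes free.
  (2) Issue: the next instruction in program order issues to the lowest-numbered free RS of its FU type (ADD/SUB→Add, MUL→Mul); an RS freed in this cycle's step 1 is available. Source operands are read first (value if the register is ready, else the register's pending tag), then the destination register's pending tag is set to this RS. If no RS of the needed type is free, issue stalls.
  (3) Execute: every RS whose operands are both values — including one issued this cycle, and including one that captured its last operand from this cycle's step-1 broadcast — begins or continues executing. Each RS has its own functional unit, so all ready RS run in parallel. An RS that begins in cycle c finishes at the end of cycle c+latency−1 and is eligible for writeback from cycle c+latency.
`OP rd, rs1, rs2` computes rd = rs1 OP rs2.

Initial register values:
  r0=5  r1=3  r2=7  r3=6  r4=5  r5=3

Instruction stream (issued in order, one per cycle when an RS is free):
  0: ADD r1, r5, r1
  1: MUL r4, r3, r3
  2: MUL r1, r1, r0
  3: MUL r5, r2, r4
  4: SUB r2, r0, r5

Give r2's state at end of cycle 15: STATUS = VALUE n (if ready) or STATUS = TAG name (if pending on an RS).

STATUS = VALUE -247

c1: issue ADD r1<-Add1 | r0:5,r1:Add1,r2:7,r3:6,r4:5,r5:3
c2: issue MUL r4<-Mul1 | r0:5,r1:Add1,r2:7,r3:6,r4:Mul1,r5:3
c3: issue MUL r1<-Mul2 | r0:5,r1:Mul2,r2:7,r3:6,r4:Mul1,r5:3
c4: CDB Add1=6; stall | r0:5,r1:Mul2,r2:7,r3:6,r4:Mul1,r5:3
c5: stall | r0:5,r1:Mul2,r2:7,r3:6,r4:Mul1,r5:3
c6: stall | r0:5,r1:Mul2,r2:7,r3:6,r4:Mul1,r5:3
c7: CDB Mul1=36; issue MUL r5<-Mul1 | r0:5,r1:Mul2,r2:7,r3:6,r4:36,r5:Mul1
c8: issue SUB r2<-Add1 | r0:5,r1:Mul2,r2:Add1,r3:6,r4:36,r5:Mul1
c9: CDB Mul2=30 | r0:5,r1:30,r2:Add1,r3:6,r4:36,r5:Mul1
c10: - | r0:5,r1:30,r2:Add1,r3:6,r4:36,r5:Mul1
c11: - | r0:5,r1:30,r2:Add1,r3:6,r4:36,r5:Mul1
c12: CDB Mul1=252 | r0:5,r1:30,r2:Add1,r3:6,r4:36,r5:252
c13: - | r0:5,r1:30,r2:Add1,r3:6,r4:36,r5:252
c14: - | r0:5,r1:30,r2:Add1,r3:6,r4:36,r5:252
c15: CDB Add1=-247 | r0:5,r1:30,r2:-247,r3:6,r4:36,r5:252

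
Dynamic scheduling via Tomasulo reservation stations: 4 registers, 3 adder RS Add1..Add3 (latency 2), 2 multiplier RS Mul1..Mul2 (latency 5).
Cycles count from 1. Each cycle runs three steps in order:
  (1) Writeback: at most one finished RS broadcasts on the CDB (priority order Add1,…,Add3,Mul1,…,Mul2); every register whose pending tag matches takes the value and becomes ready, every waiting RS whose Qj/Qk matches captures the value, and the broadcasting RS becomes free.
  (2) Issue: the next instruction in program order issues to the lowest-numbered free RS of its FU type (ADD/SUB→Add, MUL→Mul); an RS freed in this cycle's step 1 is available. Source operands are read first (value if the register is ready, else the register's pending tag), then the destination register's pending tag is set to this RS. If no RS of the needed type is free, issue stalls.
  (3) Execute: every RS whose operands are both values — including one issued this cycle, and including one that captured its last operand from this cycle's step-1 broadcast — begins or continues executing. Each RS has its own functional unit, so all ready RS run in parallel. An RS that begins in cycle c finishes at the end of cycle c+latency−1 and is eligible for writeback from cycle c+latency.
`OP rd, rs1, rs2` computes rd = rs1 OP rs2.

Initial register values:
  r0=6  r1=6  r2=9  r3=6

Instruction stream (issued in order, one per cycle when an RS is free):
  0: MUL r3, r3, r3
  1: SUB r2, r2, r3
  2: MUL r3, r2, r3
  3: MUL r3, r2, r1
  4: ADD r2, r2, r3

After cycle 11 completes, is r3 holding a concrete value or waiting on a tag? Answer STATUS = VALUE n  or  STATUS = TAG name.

cycle 1: issue MUL r3<-Mul1 // r0:6,r1:6,r2:9,r3:Mul1
cycle 2: issue SUB r2<-Add1 // r0:6,r1:6,r2:Add1,r3:Mul1
cycle 3: issue MUL r3<-Mul2 // r0:6,r1:6,r2:Add1,r3:Mul2
cycle 4: stall // r0:6,r1:6,r2:Add1,r3:Mul2
cycle 5: stall // r0:6,r1:6,r2:Add1,r3:Mul2
cycle 6: CDB Mul1=36; issue MUL r3<-Mul1 // r0:6,r1:6,r2:Add1,r3:Mul1
cycle 7: issue ADD r2<-Add2 // r0:6,r1:6,r2:Add2,r3:Mul1
cycle 8: CDB Add1=-27 // r0:6,r1:6,r2:Add2,r3:Mul1
cycle 9: - // r0:6,r1:6,r2:Add2,r3:Mul1
cycle 10: - // r0:6,r1:6,r2:Add2,r3:Mul1
cycle 11: - // r0:6,r1:6,r2:Add2,r3:Mul1

STATUS = TAG Mul1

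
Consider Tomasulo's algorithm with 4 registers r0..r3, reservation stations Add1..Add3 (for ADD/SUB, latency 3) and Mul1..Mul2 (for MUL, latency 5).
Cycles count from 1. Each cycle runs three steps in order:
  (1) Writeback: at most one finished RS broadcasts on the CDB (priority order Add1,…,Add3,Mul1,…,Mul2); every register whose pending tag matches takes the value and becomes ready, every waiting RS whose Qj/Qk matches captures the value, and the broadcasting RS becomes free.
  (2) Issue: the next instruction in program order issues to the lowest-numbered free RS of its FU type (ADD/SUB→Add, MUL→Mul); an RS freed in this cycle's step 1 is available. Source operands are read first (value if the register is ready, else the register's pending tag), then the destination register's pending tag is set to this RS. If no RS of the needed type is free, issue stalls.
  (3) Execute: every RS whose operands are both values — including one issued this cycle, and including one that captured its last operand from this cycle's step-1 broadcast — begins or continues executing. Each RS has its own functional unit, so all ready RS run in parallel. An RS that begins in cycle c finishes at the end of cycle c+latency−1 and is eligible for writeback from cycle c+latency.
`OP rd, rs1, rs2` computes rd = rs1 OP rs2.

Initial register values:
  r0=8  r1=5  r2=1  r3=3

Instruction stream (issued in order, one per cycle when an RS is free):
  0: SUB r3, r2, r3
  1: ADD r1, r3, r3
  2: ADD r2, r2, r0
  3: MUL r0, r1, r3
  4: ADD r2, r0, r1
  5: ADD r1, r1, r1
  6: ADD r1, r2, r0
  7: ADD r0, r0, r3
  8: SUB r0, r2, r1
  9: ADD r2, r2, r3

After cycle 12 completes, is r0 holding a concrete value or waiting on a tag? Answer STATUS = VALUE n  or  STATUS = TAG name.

cycle 1: issue SUB r3<-Add1 // r0:8,r1:5,r2:1,r3:Add1
cycle 2: issue ADD r1<-Add2 // r0:8,r1:Add2,r2:1,r3:Add1
cycle 3: issue ADD r2<-Add3 // r0:8,r1:Add2,r2:Add3,r3:Add1
cycle 4: CDB Add1=-2; issue MUL r0<-Mul1 // r0:Mul1,r1:Add2,r2:Add3,r3:-2
cycle 5: issue ADD r2<-Add1 // r0:Mul1,r1:Add2,r2:Add1,r3:-2
cycle 6: CDB Add3=9; issue ADD r1<-Add3 // r0:Mul1,r1:Add3,r2:Add1,r3:-2
cycle 7: CDB Add2=-4; issue ADD r1<-Add2 // r0:Mul1,r1:Add2,r2:Add1,r3:-2
cycle 8: stall // r0:Mul1,r1:Add2,r2:Add1,r3:-2
cycle 9: stall // r0:Mul1,r1:Add2,r2:Add1,r3:-2
cycle 10: CDB Add3=-8; issue ADD r0<-Add3 // r0:Add3,r1:Add2,r2:Add1,r3:-2
cycle 11: stall // r0:Add3,r1:Add2,r2:Add1,r3:-2
cycle 12: CDB Mul1=8; stall // r0:Add3,r1:Add2,r2:Add1,r3:-2

STATUS = TAG Add3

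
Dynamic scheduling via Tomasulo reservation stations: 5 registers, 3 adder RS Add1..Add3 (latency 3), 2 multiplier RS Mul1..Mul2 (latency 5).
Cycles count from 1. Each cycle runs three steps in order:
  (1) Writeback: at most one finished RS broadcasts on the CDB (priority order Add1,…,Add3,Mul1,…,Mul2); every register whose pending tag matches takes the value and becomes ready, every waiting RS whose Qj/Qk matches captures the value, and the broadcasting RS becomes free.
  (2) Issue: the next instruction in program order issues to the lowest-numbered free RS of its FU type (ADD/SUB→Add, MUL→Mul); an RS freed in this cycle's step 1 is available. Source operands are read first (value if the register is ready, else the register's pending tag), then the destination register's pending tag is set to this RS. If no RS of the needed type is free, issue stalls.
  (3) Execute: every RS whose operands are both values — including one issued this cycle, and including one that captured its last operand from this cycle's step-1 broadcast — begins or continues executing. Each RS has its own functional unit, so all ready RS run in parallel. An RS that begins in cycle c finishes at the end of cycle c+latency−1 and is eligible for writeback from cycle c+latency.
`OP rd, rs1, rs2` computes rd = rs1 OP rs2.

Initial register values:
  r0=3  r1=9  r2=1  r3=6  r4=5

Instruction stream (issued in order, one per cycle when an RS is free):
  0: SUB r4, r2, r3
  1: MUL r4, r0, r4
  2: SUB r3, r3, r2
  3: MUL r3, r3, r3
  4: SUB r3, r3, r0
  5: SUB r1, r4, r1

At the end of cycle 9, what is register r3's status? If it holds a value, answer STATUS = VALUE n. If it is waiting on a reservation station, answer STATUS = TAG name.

STATUS = TAG Add1

  c1: issue SUB r4<-Add1  regs: r0:3,r1:9,r2:1,r3:6,r4:Add1
  c2: issue MUL r4<-Mul1  regs: r0:3,r1:9,r2:1,r3:6,r4:Mul1
  c3: issue SUB r3<-Add2  regs: r0:3,r1:9,r2:1,r3:Add2,r4:Mul1
  c4: CDB Add1=-5; issue MUL r3<-Mul2  regs: r0:3,r1:9,r2:1,r3:Mul2,r4:Mul1
  c5: issue SUB r3<-Add1  regs: r0:3,r1:9,r2:1,r3:Add1,r4:Mul1
  c6: CDB Add2=5; issue SUB r1<-Add2  regs: r0:3,r1:Add2,r2:1,r3:Add1,r4:Mul1
  c7: -  regs: r0:3,r1:Add2,r2:1,r3:Add1,r4:Mul1
  c8: -  regs: r0:3,r1:Add2,r2:1,r3:Add1,r4:Mul1
  c9: CDB Mul1=-15  regs: r0:3,r1:Add2,r2:1,r3:Add1,r4:-15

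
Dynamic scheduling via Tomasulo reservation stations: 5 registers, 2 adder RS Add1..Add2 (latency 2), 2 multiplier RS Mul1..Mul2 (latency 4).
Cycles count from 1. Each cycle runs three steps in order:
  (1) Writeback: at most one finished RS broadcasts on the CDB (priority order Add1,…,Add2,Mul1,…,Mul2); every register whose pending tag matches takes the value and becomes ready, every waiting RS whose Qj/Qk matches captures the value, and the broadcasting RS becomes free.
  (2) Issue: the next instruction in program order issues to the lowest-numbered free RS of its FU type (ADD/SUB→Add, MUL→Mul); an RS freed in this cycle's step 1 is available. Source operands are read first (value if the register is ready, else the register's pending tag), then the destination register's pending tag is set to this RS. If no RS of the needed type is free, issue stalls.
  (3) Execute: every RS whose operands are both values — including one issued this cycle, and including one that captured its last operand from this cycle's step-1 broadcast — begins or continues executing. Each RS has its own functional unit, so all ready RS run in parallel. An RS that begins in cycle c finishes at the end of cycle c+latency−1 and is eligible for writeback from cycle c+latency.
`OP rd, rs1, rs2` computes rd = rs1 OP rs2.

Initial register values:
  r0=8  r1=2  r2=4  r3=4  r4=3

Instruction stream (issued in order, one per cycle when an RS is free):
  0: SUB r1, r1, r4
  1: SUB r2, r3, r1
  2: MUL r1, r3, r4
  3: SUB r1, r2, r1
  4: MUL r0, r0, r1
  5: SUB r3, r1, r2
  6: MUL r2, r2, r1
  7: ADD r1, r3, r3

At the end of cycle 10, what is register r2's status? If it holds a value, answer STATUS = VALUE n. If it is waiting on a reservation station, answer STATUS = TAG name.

cycle 1: issue SUB r1<-Add1 // r0:8,r1:Add1,r2:4,r3:4,r4:3
cycle 2: issue SUB r2<-Add2 // r0:8,r1:Add1,r2:Add2,r3:4,r4:3
cycle 3: CDB Add1=-1; issue MUL r1<-Mul1 // r0:8,r1:Mul1,r2:Add2,r3:4,r4:3
cycle 4: issue SUB r1<-Add1 // r0:8,r1:Add1,r2:Add2,r3:4,r4:3
cycle 5: CDB Add2=5; issue MUL r0<-Mul2 // r0:Mul2,r1:Add1,r2:5,r3:4,r4:3
cycle 6: issue SUB r3<-Add2 // r0:Mul2,r1:Add1,r2:5,r3:Add2,r4:3
cycle 7: CDB Mul1=12; issue MUL r2<-Mul1 // r0:Mul2,r1:Add1,r2:Mul1,r3:Add2,r4:3
cycle 8: stall // r0:Mul2,r1:Add1,r2:Mul1,r3:Add2,r4:3
cycle 9: CDB Add1=-7; issue ADD r1<-Add1 // r0:Mul2,r1:Add1,r2:Mul1,r3:Add2,r4:3
cycle 10: - // r0:Mul2,r1:Add1,r2:Mul1,r3:Add2,r4:3

STATUS = TAG Mul1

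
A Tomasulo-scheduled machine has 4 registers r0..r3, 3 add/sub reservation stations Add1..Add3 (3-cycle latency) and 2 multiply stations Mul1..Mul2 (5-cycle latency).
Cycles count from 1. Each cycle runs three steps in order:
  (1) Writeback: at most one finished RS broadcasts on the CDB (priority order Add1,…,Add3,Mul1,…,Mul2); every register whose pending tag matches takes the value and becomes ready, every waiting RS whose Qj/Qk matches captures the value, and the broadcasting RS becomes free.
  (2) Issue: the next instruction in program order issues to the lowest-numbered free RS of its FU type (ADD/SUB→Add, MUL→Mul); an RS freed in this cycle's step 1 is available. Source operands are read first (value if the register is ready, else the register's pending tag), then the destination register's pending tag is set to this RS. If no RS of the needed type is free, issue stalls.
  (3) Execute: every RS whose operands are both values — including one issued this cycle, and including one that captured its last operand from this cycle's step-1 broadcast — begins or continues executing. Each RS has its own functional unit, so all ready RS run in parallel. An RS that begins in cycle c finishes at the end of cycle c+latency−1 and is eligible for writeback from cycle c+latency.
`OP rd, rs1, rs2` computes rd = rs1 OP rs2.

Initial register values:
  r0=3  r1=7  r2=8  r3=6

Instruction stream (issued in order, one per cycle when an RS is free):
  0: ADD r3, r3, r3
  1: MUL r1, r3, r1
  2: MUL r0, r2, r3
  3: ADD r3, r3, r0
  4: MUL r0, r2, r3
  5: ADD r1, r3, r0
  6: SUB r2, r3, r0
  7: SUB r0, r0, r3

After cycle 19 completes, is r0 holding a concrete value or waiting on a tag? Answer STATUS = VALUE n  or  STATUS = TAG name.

STATUS = TAG Add1

  c1: issue ADD r3<-Add1  regs: r0:3,r1:7,r2:8,r3:Add1
  c2: issue MUL r1<-Mul1  regs: r0:3,r1:Mul1,r2:8,r3:Add1
  c3: issue MUL r0<-Mul2  regs: r0:Mul2,r1:Mul1,r2:8,r3:Add1
  c4: CDB Add1=12; issue ADD r3<-Add1  regs: r0:Mul2,r1:Mul1,r2:8,r3:Add1
  c5: stall  regs: r0:Mul2,r1:Mul1,r2:8,r3:Add1
  c6: stall  regs: r0:Mul2,r1:Mul1,r2:8,r3:Add1
  c7: stall  regs: r0:Mul2,r1:Mul1,r2:8,r3:Add1
  c8: stall  regs: r0:Mul2,r1:Mul1,r2:8,r3:Add1
  c9: CDB Mul1=84; issue MUL r0<-Mul1  regs: r0:Mul1,r1:84,r2:8,r3:Add1
  c10: CDB Mul2=96; issue ADD r1<-Add2  regs: r0:Mul1,r1:Add2,r2:8,r3:Add1
  c11: issue SUB r2<-Add3  regs: r0:Mul1,r1:Add2,r2:Add3,r3:Add1
  c12: stall  regs: r0:Mul1,r1:Add2,r2:Add3,r3:Add1
  c13: CDB Add1=108; issue SUB r0<-Add1  regs: r0:Add1,r1:Add2,r2:Add3,r3:108
  c14: -  regs: r0:Add1,r1:Add2,r2:Add3,r3:108
  c15: -  regs: r0:Add1,r1:Add2,r2:Add3,r3:108
  c16: -  regs: r0:Add1,r1:Add2,r2:Add3,r3:108
  c17: -  regs: r0:Add1,r1:Add2,r2:Add3,r3:108
  c18: CDB Mul1=864  regs: r0:Add1,r1:Add2,r2:Add3,r3:108
  c19: -  regs: r0:Add1,r1:Add2,r2:Add3,r3:108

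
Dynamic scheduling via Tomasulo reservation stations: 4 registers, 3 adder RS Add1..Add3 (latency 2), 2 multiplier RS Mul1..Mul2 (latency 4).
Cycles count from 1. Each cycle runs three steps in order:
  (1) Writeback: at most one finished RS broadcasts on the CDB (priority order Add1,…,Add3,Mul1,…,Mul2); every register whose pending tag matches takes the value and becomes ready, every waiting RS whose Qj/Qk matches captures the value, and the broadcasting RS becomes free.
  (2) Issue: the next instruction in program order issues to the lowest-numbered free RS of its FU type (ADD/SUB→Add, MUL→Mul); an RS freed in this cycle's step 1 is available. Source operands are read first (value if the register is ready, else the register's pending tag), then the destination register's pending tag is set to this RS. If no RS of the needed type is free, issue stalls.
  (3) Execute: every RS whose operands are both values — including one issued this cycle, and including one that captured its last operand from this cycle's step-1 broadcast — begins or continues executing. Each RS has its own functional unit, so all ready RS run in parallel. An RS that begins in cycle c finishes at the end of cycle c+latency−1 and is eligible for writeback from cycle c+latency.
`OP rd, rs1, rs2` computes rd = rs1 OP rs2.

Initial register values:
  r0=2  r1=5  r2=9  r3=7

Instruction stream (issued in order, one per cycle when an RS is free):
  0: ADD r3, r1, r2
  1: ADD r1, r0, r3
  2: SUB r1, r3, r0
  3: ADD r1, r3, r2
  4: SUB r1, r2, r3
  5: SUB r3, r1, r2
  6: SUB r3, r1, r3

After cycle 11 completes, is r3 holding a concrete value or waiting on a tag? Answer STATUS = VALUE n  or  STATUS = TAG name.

  c1: issue ADD r3<-Add1  regs: r0:2,r1:5,r2:9,r3:Add1
  c2: issue ADD r1<-Add2  regs: r0:2,r1:Add2,r2:9,r3:Add1
  c3: CDB Add1=14; issue SUB r1<-Add1  regs: r0:2,r1:Add1,r2:9,r3:14
  c4: issue ADD r1<-Add3  regs: r0:2,r1:Add3,r2:9,r3:14
  c5: CDB Add1=12; issue SUB r1<-Add1  regs: r0:2,r1:Add1,r2:9,r3:14
  c6: CDB Add2=16; issue SUB r3<-Add2  regs: r0:2,r1:Add1,r2:9,r3:Add2
  c7: CDB Add1=-5; issue SUB r3<-Add1  regs: r0:2,r1:-5,r2:9,r3:Add1
  c8: CDB Add3=23  regs: r0:2,r1:-5,r2:9,r3:Add1
  c9: CDB Add2=-14  regs: r0:2,r1:-5,r2:9,r3:Add1
  c10: -  regs: r0:2,r1:-5,r2:9,r3:Add1
  c11: CDB Add1=9  regs: r0:2,r1:-5,r2:9,r3:9

STATUS = VALUE 9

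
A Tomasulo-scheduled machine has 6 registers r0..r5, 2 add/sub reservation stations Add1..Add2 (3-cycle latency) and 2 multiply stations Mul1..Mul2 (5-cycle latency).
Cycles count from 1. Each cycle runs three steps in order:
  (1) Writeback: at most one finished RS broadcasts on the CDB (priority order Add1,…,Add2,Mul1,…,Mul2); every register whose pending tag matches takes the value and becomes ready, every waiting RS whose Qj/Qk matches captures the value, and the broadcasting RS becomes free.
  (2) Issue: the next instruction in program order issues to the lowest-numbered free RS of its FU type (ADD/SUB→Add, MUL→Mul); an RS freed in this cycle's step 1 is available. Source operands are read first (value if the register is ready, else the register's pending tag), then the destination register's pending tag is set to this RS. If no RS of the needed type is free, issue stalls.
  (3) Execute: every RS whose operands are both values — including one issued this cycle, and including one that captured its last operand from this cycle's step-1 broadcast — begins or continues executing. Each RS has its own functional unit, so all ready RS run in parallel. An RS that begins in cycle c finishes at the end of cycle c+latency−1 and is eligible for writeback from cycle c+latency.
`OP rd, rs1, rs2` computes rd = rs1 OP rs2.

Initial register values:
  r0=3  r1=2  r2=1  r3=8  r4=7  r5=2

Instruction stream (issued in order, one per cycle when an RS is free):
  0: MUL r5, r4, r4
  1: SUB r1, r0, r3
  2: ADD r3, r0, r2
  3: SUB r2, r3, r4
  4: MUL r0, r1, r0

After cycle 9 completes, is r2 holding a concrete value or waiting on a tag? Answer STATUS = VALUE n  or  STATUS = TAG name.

STATUS = VALUE -3

  c1: issue MUL r5<-Mul1  regs: r0:3,r1:2,r2:1,r3:8,r4:7,r5:Mul1
  c2: issue SUB r1<-Add1  regs: r0:3,r1:Add1,r2:1,r3:8,r4:7,r5:Mul1
  c3: issue ADD r3<-Add2  regs: r0:3,r1:Add1,r2:1,r3:Add2,r4:7,r5:Mul1
  c4: stall  regs: r0:3,r1:Add1,r2:1,r3:Add2,r4:7,r5:Mul1
  c5: CDB Add1=-5; issue SUB r2<-Add1  regs: r0:3,r1:-5,r2:Add1,r3:Add2,r4:7,r5:Mul1
  c6: CDB Add2=4; issue MUL r0<-Mul2  regs: r0:Mul2,r1:-5,r2:Add1,r3:4,r4:7,r5:Mul1
  c7: CDB Mul1=49  regs: r0:Mul2,r1:-5,r2:Add1,r3:4,r4:7,r5:49
  c8: -  regs: r0:Mul2,r1:-5,r2:Add1,r3:4,r4:7,r5:49
  c9: CDB Add1=-3  regs: r0:Mul2,r1:-5,r2:-3,r3:4,r4:7,r5:49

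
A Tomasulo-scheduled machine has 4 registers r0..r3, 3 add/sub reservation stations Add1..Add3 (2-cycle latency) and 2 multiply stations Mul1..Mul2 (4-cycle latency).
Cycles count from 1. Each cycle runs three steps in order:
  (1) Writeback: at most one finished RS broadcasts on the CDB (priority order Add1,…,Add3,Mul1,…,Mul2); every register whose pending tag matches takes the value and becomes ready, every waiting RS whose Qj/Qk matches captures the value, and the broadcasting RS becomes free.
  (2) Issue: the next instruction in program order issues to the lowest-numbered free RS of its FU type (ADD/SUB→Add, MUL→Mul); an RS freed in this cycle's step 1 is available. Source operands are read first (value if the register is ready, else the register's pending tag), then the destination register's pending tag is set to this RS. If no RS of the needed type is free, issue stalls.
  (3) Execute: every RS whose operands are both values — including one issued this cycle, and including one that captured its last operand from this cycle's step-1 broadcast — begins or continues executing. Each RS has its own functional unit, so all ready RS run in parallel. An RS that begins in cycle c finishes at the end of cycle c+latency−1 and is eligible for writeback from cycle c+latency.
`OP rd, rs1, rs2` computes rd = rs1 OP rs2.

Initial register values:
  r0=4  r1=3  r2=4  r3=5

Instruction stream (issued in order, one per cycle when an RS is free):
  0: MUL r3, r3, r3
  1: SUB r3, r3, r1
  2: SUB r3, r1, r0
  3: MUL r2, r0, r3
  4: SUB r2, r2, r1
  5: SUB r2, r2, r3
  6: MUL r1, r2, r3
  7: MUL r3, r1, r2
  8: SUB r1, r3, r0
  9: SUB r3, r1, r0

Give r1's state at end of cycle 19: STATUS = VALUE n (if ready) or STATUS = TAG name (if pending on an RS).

cycle 1: issue MUL r3<-Mul1 // r0:4,r1:3,r2:4,r3:Mul1
cycle 2: issue SUB r3<-Add1 // r0:4,r1:3,r2:4,r3:Add1
cycle 3: issue SUB r3<-Add2 // r0:4,r1:3,r2:4,r3:Add2
cycle 4: issue MUL r2<-Mul2 // r0:4,r1:3,r2:Mul2,r3:Add2
cycle 5: CDB Add2=-1; issue SUB r2<-Add2 // r0:4,r1:3,r2:Add2,r3:-1
cycle 6: CDB Mul1=25; issue SUB r2<-Add3 // r0:4,r1:3,r2:Add3,r3:-1
cycle 7: issue MUL r1<-Mul1 // r0:4,r1:Mul1,r2:Add3,r3:-1
cycle 8: CDB Add1=22; stall // r0:4,r1:Mul1,r2:Add3,r3:-1
cycle 9: CDB Mul2=-4; issue MUL r3<-Mul2 // r0:4,r1:Mul1,r2:Add3,r3:Mul2
cycle 10: issue SUB r1<-Add1 // r0:4,r1:Add1,r2:Add3,r3:Mul2
cycle 11: CDB Add2=-7; issue SUB r3<-Add2 // r0:4,r1:Add1,r2:Add3,r3:Add2
cycle 12: - // r0:4,r1:Add1,r2:Add3,r3:Add2
cycle 13: CDB Add3=-6 // r0:4,r1:Add1,r2:-6,r3:Add2
cycle 14: - // r0:4,r1:Add1,r2:-6,r3:Add2
cycle 15: - // r0:4,r1:Add1,r2:-6,r3:Add2
cycle 16: - // r0:4,r1:Add1,r2:-6,r3:Add2
cycle 17: CDB Mul1=6 // r0:4,r1:Add1,r2:-6,r3:Add2
cycle 18: - // r0:4,r1:Add1,r2:-6,r3:Add2
cycle 19: - // r0:4,r1:Add1,r2:-6,r3:Add2

STATUS = TAG Add1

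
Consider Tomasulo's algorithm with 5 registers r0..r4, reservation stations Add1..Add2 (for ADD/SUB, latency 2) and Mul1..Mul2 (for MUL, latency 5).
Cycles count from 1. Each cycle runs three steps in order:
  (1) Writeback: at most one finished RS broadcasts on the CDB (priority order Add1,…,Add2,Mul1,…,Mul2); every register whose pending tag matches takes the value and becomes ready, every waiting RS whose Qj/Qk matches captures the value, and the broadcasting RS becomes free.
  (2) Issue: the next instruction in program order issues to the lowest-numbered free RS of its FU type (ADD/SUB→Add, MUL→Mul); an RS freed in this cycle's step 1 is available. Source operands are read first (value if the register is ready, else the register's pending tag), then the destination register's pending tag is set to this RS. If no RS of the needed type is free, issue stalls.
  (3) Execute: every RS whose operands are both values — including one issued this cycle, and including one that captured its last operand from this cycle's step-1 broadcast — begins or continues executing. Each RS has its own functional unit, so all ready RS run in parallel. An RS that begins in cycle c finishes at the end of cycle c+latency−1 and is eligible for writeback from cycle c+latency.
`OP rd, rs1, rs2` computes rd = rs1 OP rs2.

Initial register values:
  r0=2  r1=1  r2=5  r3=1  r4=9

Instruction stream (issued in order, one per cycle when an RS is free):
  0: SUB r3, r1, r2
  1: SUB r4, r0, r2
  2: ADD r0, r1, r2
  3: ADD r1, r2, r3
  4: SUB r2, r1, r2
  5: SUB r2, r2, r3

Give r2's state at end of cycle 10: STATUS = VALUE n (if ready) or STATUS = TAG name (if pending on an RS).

c1: issue SUB r3<-Add1 | r0:2,r1:1,r2:5,r3:Add1,r4:9
c2: issue SUB r4<-Add2 | r0:2,r1:1,r2:5,r3:Add1,r4:Add2
c3: CDB Add1=-4; issue ADD r0<-Add1 | r0:Add1,r1:1,r2:5,r3:-4,r4:Add2
c4: CDB Add2=-3; issue ADD r1<-Add2 | r0:Add1,r1:Add2,r2:5,r3:-4,r4:-3
c5: CDB Add1=6; issue SUB r2<-Add1 | r0:6,r1:Add2,r2:Add1,r3:-4,r4:-3
c6: CDB Add2=1; issue SUB r2<-Add2 | r0:6,r1:1,r2:Add2,r3:-4,r4:-3
c7: - | r0:6,r1:1,r2:Add2,r3:-4,r4:-3
c8: CDB Add1=-4 | r0:6,r1:1,r2:Add2,r3:-4,r4:-3
c9: - | r0:6,r1:1,r2:Add2,r3:-4,r4:-3
c10: CDB Add2=0 | r0:6,r1:1,r2:0,r3:-4,r4:-3

STATUS = VALUE 0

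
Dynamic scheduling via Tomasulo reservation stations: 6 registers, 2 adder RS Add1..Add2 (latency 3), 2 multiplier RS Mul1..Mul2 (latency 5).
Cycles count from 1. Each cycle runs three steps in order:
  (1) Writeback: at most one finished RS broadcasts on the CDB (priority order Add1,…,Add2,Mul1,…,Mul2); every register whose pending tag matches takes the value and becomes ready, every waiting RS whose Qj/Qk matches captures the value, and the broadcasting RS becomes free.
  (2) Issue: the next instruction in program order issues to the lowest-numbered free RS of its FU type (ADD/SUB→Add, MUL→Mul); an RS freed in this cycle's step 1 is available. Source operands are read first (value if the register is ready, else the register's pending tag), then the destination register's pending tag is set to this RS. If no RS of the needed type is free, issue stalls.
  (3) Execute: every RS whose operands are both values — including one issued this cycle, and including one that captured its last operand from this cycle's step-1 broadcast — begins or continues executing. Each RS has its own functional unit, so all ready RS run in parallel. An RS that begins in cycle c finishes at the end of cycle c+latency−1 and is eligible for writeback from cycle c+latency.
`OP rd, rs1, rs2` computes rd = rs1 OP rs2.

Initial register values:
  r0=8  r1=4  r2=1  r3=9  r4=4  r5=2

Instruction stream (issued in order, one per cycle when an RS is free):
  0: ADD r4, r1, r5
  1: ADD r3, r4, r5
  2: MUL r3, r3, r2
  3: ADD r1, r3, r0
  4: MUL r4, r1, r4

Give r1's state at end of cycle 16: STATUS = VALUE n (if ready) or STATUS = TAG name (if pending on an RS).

STATUS = VALUE 16

cycle 1: issue ADD r4<-Add1 // r0:8,r1:4,r2:1,r3:9,r4:Add1,r5:2
cycle 2: issue ADD r3<-Add2 // r0:8,r1:4,r2:1,r3:Add2,r4:Add1,r5:2
cycle 3: issue MUL r3<-Mul1 // r0:8,r1:4,r2:1,r3:Mul1,r4:Add1,r5:2
cycle 4: CDB Add1=6; issue ADD r1<-Add1 // r0:8,r1:Add1,r2:1,r3:Mul1,r4:6,r5:2
cycle 5: issue MUL r4<-Mul2 // r0:8,r1:Add1,r2:1,r3:Mul1,r4:Mul2,r5:2
cycle 6: - // r0:8,r1:Add1,r2:1,r3:Mul1,r4:Mul2,r5:2
cycle 7: CDB Add2=8 // r0:8,r1:Add1,r2:1,r3:Mul1,r4:Mul2,r5:2
cycle 8: - // r0:8,r1:Add1,r2:1,r3:Mul1,r4:Mul2,r5:2
cycle 9: - // r0:8,r1:Add1,r2:1,r3:Mul1,r4:Mul2,r5:2
cycle 10: - // r0:8,r1:Add1,r2:1,r3:Mul1,r4:Mul2,r5:2
cycle 11: - // r0:8,r1:Add1,r2:1,r3:Mul1,r4:Mul2,r5:2
cycle 12: CDB Mul1=8 // r0:8,r1:Add1,r2:1,r3:8,r4:Mul2,r5:2
cycle 13: - // r0:8,r1:Add1,r2:1,r3:8,r4:Mul2,r5:2
cycle 14: - // r0:8,r1:Add1,r2:1,r3:8,r4:Mul2,r5:2
cycle 15: CDB Add1=16 // r0:8,r1:16,r2:1,r3:8,r4:Mul2,r5:2
cycle 16: - // r0:8,r1:16,r2:1,r3:8,r4:Mul2,r5:2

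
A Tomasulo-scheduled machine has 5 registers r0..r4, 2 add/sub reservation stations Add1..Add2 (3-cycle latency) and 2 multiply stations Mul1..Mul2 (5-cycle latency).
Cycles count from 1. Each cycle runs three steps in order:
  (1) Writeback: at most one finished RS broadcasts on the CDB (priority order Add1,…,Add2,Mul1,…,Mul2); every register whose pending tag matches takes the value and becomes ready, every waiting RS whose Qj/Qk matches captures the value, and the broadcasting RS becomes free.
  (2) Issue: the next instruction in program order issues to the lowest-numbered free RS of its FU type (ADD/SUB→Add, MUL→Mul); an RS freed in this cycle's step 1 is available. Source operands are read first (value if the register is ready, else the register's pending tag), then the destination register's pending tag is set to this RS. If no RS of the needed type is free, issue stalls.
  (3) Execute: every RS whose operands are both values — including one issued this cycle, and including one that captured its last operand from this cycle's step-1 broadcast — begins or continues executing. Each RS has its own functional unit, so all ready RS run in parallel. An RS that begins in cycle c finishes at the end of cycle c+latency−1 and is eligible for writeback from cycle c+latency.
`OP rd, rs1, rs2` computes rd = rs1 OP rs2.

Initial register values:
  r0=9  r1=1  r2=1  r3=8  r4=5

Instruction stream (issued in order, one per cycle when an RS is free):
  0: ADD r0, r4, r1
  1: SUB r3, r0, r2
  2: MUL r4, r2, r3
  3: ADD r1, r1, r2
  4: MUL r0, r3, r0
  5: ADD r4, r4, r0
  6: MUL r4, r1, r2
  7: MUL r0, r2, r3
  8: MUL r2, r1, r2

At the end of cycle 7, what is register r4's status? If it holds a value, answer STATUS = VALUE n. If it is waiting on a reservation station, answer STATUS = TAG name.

  c1: issue ADD r0<-Add1  regs: r0:Add1,r1:1,r2:1,r3:8,r4:5
  c2: issue SUB r3<-Add2  regs: r0:Add1,r1:1,r2:1,r3:Add2,r4:5
  c3: issue MUL r4<-Mul1  regs: r0:Add1,r1:1,r2:1,r3:Add2,r4:Mul1
  c4: CDB Add1=6; issue ADD r1<-Add1  regs: r0:6,r1:Add1,r2:1,r3:Add2,r4:Mul1
  c5: issue MUL r0<-Mul2  regs: r0:Mul2,r1:Add1,r2:1,r3:Add2,r4:Mul1
  c6: stall  regs: r0:Mul2,r1:Add1,r2:1,r3:Add2,r4:Mul1
  c7: CDB Add1=2; issue ADD r4<-Add1  regs: r0:Mul2,r1:2,r2:1,r3:Add2,r4:Add1

STATUS = TAG Add1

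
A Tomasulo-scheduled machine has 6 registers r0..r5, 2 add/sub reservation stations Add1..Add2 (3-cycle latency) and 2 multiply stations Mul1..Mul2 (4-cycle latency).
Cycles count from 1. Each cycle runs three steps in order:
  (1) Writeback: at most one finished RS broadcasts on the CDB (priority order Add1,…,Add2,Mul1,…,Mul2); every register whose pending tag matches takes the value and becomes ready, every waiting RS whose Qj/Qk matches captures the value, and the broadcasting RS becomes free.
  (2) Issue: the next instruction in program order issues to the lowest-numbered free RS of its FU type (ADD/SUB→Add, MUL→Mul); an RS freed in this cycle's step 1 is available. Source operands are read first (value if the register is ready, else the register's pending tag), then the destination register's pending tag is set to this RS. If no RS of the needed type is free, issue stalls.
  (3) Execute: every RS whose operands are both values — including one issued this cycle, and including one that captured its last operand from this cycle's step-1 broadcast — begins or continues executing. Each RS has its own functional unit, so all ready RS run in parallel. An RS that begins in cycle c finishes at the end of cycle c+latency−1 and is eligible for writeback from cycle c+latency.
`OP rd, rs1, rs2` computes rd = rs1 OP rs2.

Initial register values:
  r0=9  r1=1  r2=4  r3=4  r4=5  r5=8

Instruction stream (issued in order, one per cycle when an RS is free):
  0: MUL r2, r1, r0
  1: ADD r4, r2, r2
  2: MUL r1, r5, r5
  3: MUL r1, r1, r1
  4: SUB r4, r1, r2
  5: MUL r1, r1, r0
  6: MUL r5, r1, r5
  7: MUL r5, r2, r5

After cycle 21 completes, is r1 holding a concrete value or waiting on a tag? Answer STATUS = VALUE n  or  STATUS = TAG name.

cycle 1: issue MUL r2<-Mul1 // r0:9,r1:1,r2:Mul1,r3:4,r4:5,r5:8
cycle 2: issue ADD r4<-Add1 // r0:9,r1:1,r2:Mul1,r3:4,r4:Add1,r5:8
cycle 3: issue MUL r1<-Mul2 // r0:9,r1:Mul2,r2:Mul1,r3:4,r4:Add1,r5:8
cycle 4: stall // r0:9,r1:Mul2,r2:Mul1,r3:4,r4:Add1,r5:8
cycle 5: CDB Mul1=9; issue MUL r1<-Mul1 // r0:9,r1:Mul1,r2:9,r3:4,r4:Add1,r5:8
cycle 6: issue SUB r4<-Add2 // r0:9,r1:Mul1,r2:9,r3:4,r4:Add2,r5:8
cycle 7: CDB Mul2=64; issue MUL r1<-Mul2 // r0:9,r1:Mul2,r2:9,r3:4,r4:Add2,r5:8
cycle 8: CDB Add1=18; stall // r0:9,r1:Mul2,r2:9,r3:4,r4:Add2,r5:8
cycle 9: stall // r0:9,r1:Mul2,r2:9,r3:4,r4:Add2,r5:8
cycle 10: stall // r0:9,r1:Mul2,r2:9,r3:4,r4:Add2,r5:8
cycle 11: CDB Mul1=4096; issue MUL r5<-Mul1 // r0:9,r1:Mul2,r2:9,r3:4,r4:Add2,r5:Mul1
cycle 12: stall // r0:9,r1:Mul2,r2:9,r3:4,r4:Add2,r5:Mul1
cycle 13: stall // r0:9,r1:Mul2,r2:9,r3:4,r4:Add2,r5:Mul1
cycle 14: CDB Add2=4087; stall // r0:9,r1:Mul2,r2:9,r3:4,r4:4087,r5:Mul1
cycle 15: CDB Mul2=36864; issue MUL r5<-Mul2 // r0:9,r1:36864,r2:9,r3:4,r4:4087,r5:Mul2
cycle 16: - // r0:9,r1:36864,r2:9,r3:4,r4:4087,r5:Mul2
cycle 17: - // r0:9,r1:36864,r2:9,r3:4,r4:4087,r5:Mul2
cycle 18: - // r0:9,r1:36864,r2:9,r3:4,r4:4087,r5:Mul2
cycle 19: CDB Mul1=294912 // r0:9,r1:36864,r2:9,r3:4,r4:4087,r5:Mul2
cycle 20: - // r0:9,r1:36864,r2:9,r3:4,r4:4087,r5:Mul2
cycle 21: - // r0:9,r1:36864,r2:9,r3:4,r4:4087,r5:Mul2

STATUS = VALUE 36864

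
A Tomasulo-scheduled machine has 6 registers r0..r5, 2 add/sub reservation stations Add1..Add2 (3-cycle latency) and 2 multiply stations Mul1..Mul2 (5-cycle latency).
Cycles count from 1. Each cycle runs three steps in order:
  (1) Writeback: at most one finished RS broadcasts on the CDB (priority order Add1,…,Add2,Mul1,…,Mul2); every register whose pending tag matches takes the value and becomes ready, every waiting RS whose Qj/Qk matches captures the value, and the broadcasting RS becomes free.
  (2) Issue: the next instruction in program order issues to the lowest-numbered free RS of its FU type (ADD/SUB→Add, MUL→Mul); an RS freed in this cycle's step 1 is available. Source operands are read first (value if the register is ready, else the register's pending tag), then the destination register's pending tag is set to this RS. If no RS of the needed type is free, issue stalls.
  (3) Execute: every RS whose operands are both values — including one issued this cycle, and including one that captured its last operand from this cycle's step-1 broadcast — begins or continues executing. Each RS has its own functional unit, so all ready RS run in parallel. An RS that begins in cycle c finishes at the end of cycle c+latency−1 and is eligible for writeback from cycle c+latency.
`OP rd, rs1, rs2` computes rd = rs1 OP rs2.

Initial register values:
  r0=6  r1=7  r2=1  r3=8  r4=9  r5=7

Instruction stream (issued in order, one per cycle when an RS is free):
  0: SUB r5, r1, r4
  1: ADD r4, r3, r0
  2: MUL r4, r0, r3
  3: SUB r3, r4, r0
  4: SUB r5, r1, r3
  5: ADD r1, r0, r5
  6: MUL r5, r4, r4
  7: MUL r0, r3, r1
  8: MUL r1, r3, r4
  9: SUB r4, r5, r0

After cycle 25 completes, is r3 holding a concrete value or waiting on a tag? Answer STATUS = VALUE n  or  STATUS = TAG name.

cycle 1: issue SUB r5<-Add1 // r0:6,r1:7,r2:1,r3:8,r4:9,r5:Add1
cycle 2: issue ADD r4<-Add2 // r0:6,r1:7,r2:1,r3:8,r4:Add2,r5:Add1
cycle 3: issue MUL r4<-Mul1 // r0:6,r1:7,r2:1,r3:8,r4:Mul1,r5:Add1
cycle 4: CDB Add1=-2; issue SUB r3<-Add1 // r0:6,r1:7,r2:1,r3:Add1,r4:Mul1,r5:-2
cycle 5: CDB Add2=14; issue SUB r5<-Add2 // r0:6,r1:7,r2:1,r3:Add1,r4:Mul1,r5:Add2
cycle 6: stall // r0:6,r1:7,r2:1,r3:Add1,r4:Mul1,r5:Add2
cycle 7: stall // r0:6,r1:7,r2:1,r3:Add1,r4:Mul1,r5:Add2
cycle 8: CDB Mul1=48; stall // r0:6,r1:7,r2:1,r3:Add1,r4:48,r5:Add2
cycle 9: stall // r0:6,r1:7,r2:1,r3:Add1,r4:48,r5:Add2
cycle 10: stall // r0:6,r1:7,r2:1,r3:Add1,r4:48,r5:Add2
cycle 11: CDB Add1=42; issue ADD r1<-Add1 // r0:6,r1:Add1,r2:1,r3:42,r4:48,r5:Add2
cycle 12: issue MUL r5<-Mul1 // r0:6,r1:Add1,r2:1,r3:42,r4:48,r5:Mul1
cycle 13: issue MUL r0<-Mul2 // r0:Mul2,r1:Add1,r2:1,r3:42,r4:48,r5:Mul1
cycle 14: CDB Add2=-35; stall // r0:Mul2,r1:Add1,r2:1,r3:42,r4:48,r5:Mul1
cycle 15: stall // r0:Mul2,r1:Add1,r2:1,r3:42,r4:48,r5:Mul1
cycle 16: stall // r0:Mul2,r1:Add1,r2:1,r3:42,r4:48,r5:Mul1
cycle 17: CDB Add1=-29; stall // r0:Mul2,r1:-29,r2:1,r3:42,r4:48,r5:Mul1
cycle 18: CDB Mul1=2304; issue MUL r1<-Mul1 // r0:Mul2,r1:Mul1,r2:1,r3:42,r4:48,r5:2304
cycle 19: issue SUB r4<-Add1 // r0:Mul2,r1:Mul1,r2:1,r3:42,r4:Add1,r5:2304
cycle 20: - // r0:Mul2,r1:Mul1,r2:1,r3:42,r4:Add1,r5:2304
cycle 21: - // r0:Mul2,r1:Mul1,r2:1,r3:42,r4:Add1,r5:2304
cycle 22: CDB Mul2=-1218 // r0:-1218,r1:Mul1,r2:1,r3:42,r4:Add1,r5:2304
cycle 23: CDB Mul1=2016 // r0:-1218,r1:2016,r2:1,r3:42,r4:Add1,r5:2304
cycle 24: - // r0:-1218,r1:2016,r2:1,r3:42,r4:Add1,r5:2304
cycle 25: CDB Add1=3522 // r0:-1218,r1:2016,r2:1,r3:42,r4:3522,r5:2304

STATUS = VALUE 42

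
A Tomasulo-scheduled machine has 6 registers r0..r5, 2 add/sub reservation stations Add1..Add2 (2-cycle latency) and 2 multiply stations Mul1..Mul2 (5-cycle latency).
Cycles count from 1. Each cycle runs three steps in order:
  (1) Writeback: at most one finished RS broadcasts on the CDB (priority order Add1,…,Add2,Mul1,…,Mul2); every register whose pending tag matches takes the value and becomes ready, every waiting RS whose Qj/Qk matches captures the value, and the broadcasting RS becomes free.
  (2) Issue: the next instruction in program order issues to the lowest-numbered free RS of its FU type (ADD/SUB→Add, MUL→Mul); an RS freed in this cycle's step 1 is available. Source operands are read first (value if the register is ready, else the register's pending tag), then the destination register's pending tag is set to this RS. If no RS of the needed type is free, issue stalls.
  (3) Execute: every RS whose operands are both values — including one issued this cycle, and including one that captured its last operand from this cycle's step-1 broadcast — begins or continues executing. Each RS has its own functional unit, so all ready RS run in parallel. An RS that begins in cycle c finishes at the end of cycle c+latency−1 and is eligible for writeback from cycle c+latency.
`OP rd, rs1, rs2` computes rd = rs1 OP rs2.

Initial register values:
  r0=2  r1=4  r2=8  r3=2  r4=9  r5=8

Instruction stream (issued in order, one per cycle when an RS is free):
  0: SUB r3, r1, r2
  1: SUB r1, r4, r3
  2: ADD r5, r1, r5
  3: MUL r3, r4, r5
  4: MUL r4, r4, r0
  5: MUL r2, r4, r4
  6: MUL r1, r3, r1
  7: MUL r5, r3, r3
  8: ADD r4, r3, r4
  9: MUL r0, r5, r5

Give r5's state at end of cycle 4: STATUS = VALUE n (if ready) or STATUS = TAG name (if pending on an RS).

STATUS = TAG Add1

cycle 1: issue SUB r3<-Add1 // r0:2,r1:4,r2:8,r3:Add1,r4:9,r5:8
cycle 2: issue SUB r1<-Add2 // r0:2,r1:Add2,r2:8,r3:Add1,r4:9,r5:8
cycle 3: CDB Add1=-4; issue ADD r5<-Add1 // r0:2,r1:Add2,r2:8,r3:-4,r4:9,r5:Add1
cycle 4: issue MUL r3<-Mul1 // r0:2,r1:Add2,r2:8,r3:Mul1,r4:9,r5:Add1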